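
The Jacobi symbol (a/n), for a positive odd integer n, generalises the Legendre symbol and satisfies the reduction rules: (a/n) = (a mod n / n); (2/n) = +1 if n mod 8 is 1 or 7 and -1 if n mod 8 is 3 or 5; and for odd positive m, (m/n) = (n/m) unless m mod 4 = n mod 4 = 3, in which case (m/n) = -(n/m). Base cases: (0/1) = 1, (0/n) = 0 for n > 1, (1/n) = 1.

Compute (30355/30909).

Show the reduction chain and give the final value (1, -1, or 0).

reciprocity: (30355/30909) = +1·(30909/30355) since 30355 mod 4 = 3, 30909 mod 4 = 1; sign now +1
(30909/30355) = (554/30355)   [reduce mod 30355]
554 = 2^1·277; (2/30355) = -1 since 30355 mod 8 = 3, so (554/30355) = (-1)^1·(277/30355); sign now -1
reciprocity: (277/30355) = +1·(30355/277) since 277 mod 4 = 1, 30355 mod 4 = 3; sign now -1
(30355/277) = (162/277)   [reduce mod 277]
162 = 2^1·81; (2/277) = -1 since 277 mod 8 = 5, so (162/277) = (-1)^1·(81/277); sign now +1
reciprocity: (81/277) = +1·(277/81) since 81 mod 4 = 1, 277 mod 4 = 1; sign now +1
(277/81) = (34/81)   [reduce mod 81]
34 = 2^1·17; (2/81) = +1 since 81 mod 8 = 1, so (34/81) = (+1)^1·(17/81); sign now +1
reciprocity: (17/81) = +1·(81/17) since 17 mod 4 = 1, 81 mod 4 = 1; sign now +1
(81/17) = (13/17)   [reduce mod 17]
reciprocity: (13/17) = +1·(17/13) since 13 mod 4 = 1, 17 mod 4 = 1; sign now +1
(17/13) = (4/13)   [reduce mod 13]
4 = 2^2·1; (2/13) = -1 since 13 mod 8 = 5, so (4/13) = (-1)^2·(1/13); sign now +1
(1/13) = 1; final value = sign = +1

1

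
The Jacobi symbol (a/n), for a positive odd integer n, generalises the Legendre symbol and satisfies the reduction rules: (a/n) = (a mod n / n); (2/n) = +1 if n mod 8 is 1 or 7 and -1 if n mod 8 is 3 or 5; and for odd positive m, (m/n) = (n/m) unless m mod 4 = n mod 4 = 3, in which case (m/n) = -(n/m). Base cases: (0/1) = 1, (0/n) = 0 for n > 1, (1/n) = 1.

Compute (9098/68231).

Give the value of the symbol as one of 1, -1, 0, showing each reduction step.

1

factor out 2^1: 9098 = 2^1·4549; with 68231 mod 8 = 7, (2/68231) = +1; sign now +1; continue with (4549/68231)
flip (4549/68231) -> (68231/4549): both odd, 4549 mod 4 = 1, 68231 mod 4 = 3, so the flip contributes +1; sign now +1
(68231/4549): 68231 mod 4549 = 4545, so (68231/4549) = (4545/4549)
flip (4545/4549) -> (4549/4545): both odd, 4545 mod 4 = 1, 4549 mod 4 = 1, so the flip contributes +1; sign now +1
(4549/4545): 4549 mod 4545 = 4, so (4549/4545) = (4/4545)
factor out 2^2: 4 = 2^2·1; with 4545 mod 8 = 1, (2/4545) = +1; sign now +1; continue with (1/4545)
reached (1/4545) = 1, so the symbol is +1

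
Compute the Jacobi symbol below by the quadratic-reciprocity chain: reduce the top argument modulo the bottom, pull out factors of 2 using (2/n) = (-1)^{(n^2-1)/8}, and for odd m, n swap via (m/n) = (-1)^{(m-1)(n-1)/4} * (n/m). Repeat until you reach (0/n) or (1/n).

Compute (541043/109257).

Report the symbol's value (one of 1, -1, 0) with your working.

(541043/109257) = (104015/109257)   [reduce mod 109257]
reciprocity: (104015/109257) = +1·(109257/104015) since 104015 mod 4 = 3, 109257 mod 4 = 1; sign now +1
(109257/104015) = (5242/104015)   [reduce mod 104015]
5242 = 2^1·2621; (2/104015) = +1 since 104015 mod 8 = 7, so (5242/104015) = (+1)^1·(2621/104015); sign now +1
reciprocity: (2621/104015) = +1·(104015/2621) since 2621 mod 4 = 1, 104015 mod 4 = 3; sign now +1
(104015/2621) = (1796/2621)   [reduce mod 2621]
1796 = 2^2·449; (2/2621) = -1 since 2621 mod 8 = 5, so (1796/2621) = (-1)^2·(449/2621); sign now +1
reciprocity: (449/2621) = +1·(2621/449) since 449 mod 4 = 1, 2621 mod 4 = 1; sign now +1
(2621/449) = (376/449)   [reduce mod 449]
376 = 2^3·47; (2/449) = +1 since 449 mod 8 = 1, so (376/449) = (+1)^3·(47/449); sign now +1
reciprocity: (47/449) = +1·(449/47) since 47 mod 4 = 3, 449 mod 4 = 1; sign now +1
(449/47) = (26/47)   [reduce mod 47]
26 = 2^1·13; (2/47) = +1 since 47 mod 8 = 7, so (26/47) = (+1)^1·(13/47); sign now +1
reciprocity: (13/47) = +1·(47/13) since 13 mod 4 = 1, 47 mod 4 = 3; sign now +1
(47/13) = (8/13)   [reduce mod 13]
8 = 2^3·1; (2/13) = -1 since 13 mod 8 = 5, so (8/13) = (-1)^3·(1/13); sign now -1
(1/13) = 1; final value = sign = -1

-1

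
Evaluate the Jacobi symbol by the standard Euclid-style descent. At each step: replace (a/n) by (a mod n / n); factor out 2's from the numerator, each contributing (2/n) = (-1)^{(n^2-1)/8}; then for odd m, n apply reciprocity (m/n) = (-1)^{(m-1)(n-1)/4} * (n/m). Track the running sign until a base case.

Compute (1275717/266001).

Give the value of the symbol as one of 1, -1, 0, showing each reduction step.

(1275717/266001) = (211713/266001)   [reduce mod 266001]
reciprocity: (211713/266001) = +1·(266001/211713) since 211713 mod 4 = 1, 266001 mod 4 = 1; sign now +1
(266001/211713) = (54288/211713)   [reduce mod 211713]
54288 = 2^4·3393; (2/211713) = +1 since 211713 mod 8 = 1, so (54288/211713) = (+1)^4·(3393/211713); sign now +1
reciprocity: (3393/211713) = +1·(211713/3393) since 3393 mod 4 = 1, 211713 mod 4 = 1; sign now +1
(211713/3393) = (1347/3393)   [reduce mod 3393]
reciprocity: (1347/3393) = +1·(3393/1347) since 1347 mod 4 = 3, 3393 mod 4 = 1; sign now +1
(3393/1347) = (699/1347)   [reduce mod 1347]
reciprocity: (699/1347) = -1·(1347/699) since 699 mod 4 = 3, 1347 mod 4 = 3; sign now -1
(1347/699) = (648/699)   [reduce mod 699]
648 = 2^3·81; (2/699) = -1 since 699 mod 8 = 3, so (648/699) = (-1)^3·(81/699); sign now +1
reciprocity: (81/699) = +1·(699/81) since 81 mod 4 = 1, 699 mod 4 = 3; sign now +1
(699/81) = (51/81)   [reduce mod 81]
reciprocity: (51/81) = +1·(81/51) since 51 mod 4 = 3, 81 mod 4 = 1; sign now +1
(81/51) = (30/51)   [reduce mod 51]
30 = 2^1·15; (2/51) = -1 since 51 mod 8 = 3, so (30/51) = (-1)^1·(15/51); sign now -1
reciprocity: (15/51) = -1·(51/15) since 15 mod 4 = 3, 51 mod 4 = 3; sign now +1
(51/15) = (6/15)   [reduce mod 15]
6 = 2^1·3; (2/15) = +1 since 15 mod 8 = 7, so (6/15) = (+1)^1·(3/15); sign now +1
reciprocity: (3/15) = -1·(15/3) since 3 mod 4 = 3, 15 mod 4 = 3; sign now -1
(15/3) = (0/3)   [reduce mod 3]
(0/3) = 0   [gcd(a, n) > 1]; final value = 0

0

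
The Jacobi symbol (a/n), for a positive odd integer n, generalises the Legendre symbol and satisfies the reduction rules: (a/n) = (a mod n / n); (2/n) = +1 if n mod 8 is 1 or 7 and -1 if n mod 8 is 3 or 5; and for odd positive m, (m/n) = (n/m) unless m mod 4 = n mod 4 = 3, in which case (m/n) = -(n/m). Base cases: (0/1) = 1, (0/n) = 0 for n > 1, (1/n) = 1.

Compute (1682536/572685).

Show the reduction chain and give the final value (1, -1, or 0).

-1

(1682536/572685): 1682536 mod 572685 = 537166, so (1682536/572685) = (537166/572685)
factor out 2^1: 537166 = 2^1·268583; with 572685 mod 8 = 5, (2/572685) = -1; sign now -1; continue with (268583/572685)
flip (268583/572685) -> (572685/268583): both odd, 268583 mod 4 = 3, 572685 mod 4 = 1, so the flip contributes +1; sign now -1
(572685/268583): 572685 mod 268583 = 35519, so (572685/268583) = (35519/268583)
flip (35519/268583) -> (268583/35519): both odd, 35519 mod 4 = 3, 268583 mod 4 = 3, so the flip contributes -1; sign now +1
(268583/35519): 268583 mod 35519 = 19950, so (268583/35519) = (19950/35519)
factor out 2^1: 19950 = 2^1·9975; with 35519 mod 8 = 7, (2/35519) = +1; sign now +1; continue with (9975/35519)
flip (9975/35519) -> (35519/9975): both odd, 9975 mod 4 = 3, 35519 mod 4 = 3, so the flip contributes -1; sign now -1
(35519/9975): 35519 mod 9975 = 5594, so (35519/9975) = (5594/9975)
factor out 2^1: 5594 = 2^1·2797; with 9975 mod 8 = 7, (2/9975) = +1; sign now -1; continue with (2797/9975)
flip (2797/9975) -> (9975/2797): both odd, 2797 mod 4 = 1, 9975 mod 4 = 3, so the flip contributes +1; sign now -1
(9975/2797): 9975 mod 2797 = 1584, so (9975/2797) = (1584/2797)
factor out 2^4: 1584 = 2^4·99; with 2797 mod 8 = 5, (2/2797) = -1; sign now -1; continue with (99/2797)
flip (99/2797) -> (2797/99): both odd, 99 mod 4 = 3, 2797 mod 4 = 1, so the flip contributes +1; sign now -1
(2797/99): 2797 mod 99 = 25, so (2797/99) = (25/99)
flip (25/99) -> (99/25): both odd, 25 mod 4 = 1, 99 mod 4 = 3, so the flip contributes +1; sign now -1
(99/25): 99 mod 25 = 24, so (99/25) = (24/25)
factor out 2^3: 24 = 2^3·3; with 25 mod 8 = 1, (2/25) = +1; sign now -1; continue with (3/25)
flip (3/25) -> (25/3): both odd, 3 mod 4 = 3, 25 mod 4 = 1, so the flip contributes +1; sign now -1
(25/3): 25 mod 3 = 1, so (25/3) = (1/3)
reached (1/3) = 1, so the symbol is -1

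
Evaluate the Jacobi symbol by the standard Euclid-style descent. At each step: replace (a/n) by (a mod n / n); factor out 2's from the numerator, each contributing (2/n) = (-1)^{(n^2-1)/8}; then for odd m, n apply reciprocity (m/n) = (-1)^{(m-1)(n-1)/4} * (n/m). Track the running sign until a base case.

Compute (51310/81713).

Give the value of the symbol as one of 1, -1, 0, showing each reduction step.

-1

51310 = 2^1·25655; (2/81713) = +1 since 81713 mod 8 = 1, so (51310/81713) = (+1)^1·(25655/81713); sign now +1
reciprocity: (25655/81713) = +1·(81713/25655) since 25655 mod 4 = 3, 81713 mod 4 = 1; sign now +1
(81713/25655) = (4748/25655)   [reduce mod 25655]
4748 = 2^2·1187; (2/25655) = +1 since 25655 mod 8 = 7, so (4748/25655) = (+1)^2·(1187/25655); sign now +1
reciprocity: (1187/25655) = -1·(25655/1187) since 1187 mod 4 = 3, 25655 mod 4 = 3; sign now -1
(25655/1187) = (728/1187)   [reduce mod 1187]
728 = 2^3·91; (2/1187) = -1 since 1187 mod 8 = 3, so (728/1187) = (-1)^3·(91/1187); sign now +1
reciprocity: (91/1187) = -1·(1187/91) since 91 mod 4 = 3, 1187 mod 4 = 3; sign now -1
(1187/91) = (4/91)   [reduce mod 91]
4 = 2^2·1; (2/91) = -1 since 91 mod 8 = 3, so (4/91) = (-1)^2·(1/91); sign now -1
(1/91) = 1; final value = sign = -1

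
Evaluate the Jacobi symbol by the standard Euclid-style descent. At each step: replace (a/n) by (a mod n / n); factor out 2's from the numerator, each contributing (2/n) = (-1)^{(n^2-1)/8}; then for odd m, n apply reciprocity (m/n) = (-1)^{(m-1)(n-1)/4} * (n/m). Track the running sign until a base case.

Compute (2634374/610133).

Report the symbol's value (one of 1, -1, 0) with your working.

1

(2634374/610133) = (193842/610133)   [reduce mod 610133]
193842 = 2^1·96921; (2/610133) = -1 since 610133 mod 8 = 5, so (193842/610133) = (-1)^1·(96921/610133); sign now -1
reciprocity: (96921/610133) = +1·(610133/96921) since 96921 mod 4 = 1, 610133 mod 4 = 1; sign now -1
(610133/96921) = (28607/96921)   [reduce mod 96921]
reciprocity: (28607/96921) = +1·(96921/28607) since 28607 mod 4 = 3, 96921 mod 4 = 1; sign now -1
(96921/28607) = (11100/28607)   [reduce mod 28607]
11100 = 2^2·2775; (2/28607) = +1 since 28607 mod 8 = 7, so (11100/28607) = (+1)^2·(2775/28607); sign now -1
reciprocity: (2775/28607) = -1·(28607/2775) since 2775 mod 4 = 3, 28607 mod 4 = 3; sign now +1
(28607/2775) = (857/2775)   [reduce mod 2775]
reciprocity: (857/2775) = +1·(2775/857) since 857 mod 4 = 1, 2775 mod 4 = 3; sign now +1
(2775/857) = (204/857)   [reduce mod 857]
204 = 2^2·51; (2/857) = +1 since 857 mod 8 = 1, so (204/857) = (+1)^2·(51/857); sign now +1
reciprocity: (51/857) = +1·(857/51) since 51 mod 4 = 3, 857 mod 4 = 1; sign now +1
(857/51) = (41/51)   [reduce mod 51]
reciprocity: (41/51) = +1·(51/41) since 41 mod 4 = 1, 51 mod 4 = 3; sign now +1
(51/41) = (10/41)   [reduce mod 41]
10 = 2^1·5; (2/41) = +1 since 41 mod 8 = 1, so (10/41) = (+1)^1·(5/41); sign now +1
reciprocity: (5/41) = +1·(41/5) since 5 mod 4 = 1, 41 mod 4 = 1; sign now +1
(41/5) = (1/5)   [reduce mod 5]
(1/5) = 1; final value = sign = +1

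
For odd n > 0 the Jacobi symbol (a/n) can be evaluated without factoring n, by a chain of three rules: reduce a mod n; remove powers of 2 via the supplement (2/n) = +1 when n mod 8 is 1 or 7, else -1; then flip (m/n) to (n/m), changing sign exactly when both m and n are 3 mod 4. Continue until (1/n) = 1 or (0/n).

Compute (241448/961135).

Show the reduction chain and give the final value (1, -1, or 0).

1

241448 = 2^3·30181; (2/961135) = +1 since 961135 mod 8 = 7, so (241448/961135) = (+1)^3·(30181/961135); sign now +1
reciprocity: (30181/961135) = +1·(961135/30181) since 30181 mod 4 = 1, 961135 mod 4 = 3; sign now +1
(961135/30181) = (25524/30181)   [reduce mod 30181]
25524 = 2^2·6381; (2/30181) = -1 since 30181 mod 8 = 5, so (25524/30181) = (-1)^2·(6381/30181); sign now +1
reciprocity: (6381/30181) = +1·(30181/6381) since 6381 mod 4 = 1, 30181 mod 4 = 1; sign now +1
(30181/6381) = (4657/6381)   [reduce mod 6381]
reciprocity: (4657/6381) = +1·(6381/4657) since 4657 mod 4 = 1, 6381 mod 4 = 1; sign now +1
(6381/4657) = (1724/4657)   [reduce mod 4657]
1724 = 2^2·431; (2/4657) = +1 since 4657 mod 8 = 1, so (1724/4657) = (+1)^2·(431/4657); sign now +1
reciprocity: (431/4657) = +1·(4657/431) since 431 mod 4 = 3, 4657 mod 4 = 1; sign now +1
(4657/431) = (347/431)   [reduce mod 431]
reciprocity: (347/431) = -1·(431/347) since 347 mod 4 = 3, 431 mod 4 = 3; sign now -1
(431/347) = (84/347)   [reduce mod 347]
84 = 2^2·21; (2/347) = -1 since 347 mod 8 = 3, so (84/347) = (-1)^2·(21/347); sign now -1
reciprocity: (21/347) = +1·(347/21) since 21 mod 4 = 1, 347 mod 4 = 3; sign now -1
(347/21) = (11/21)   [reduce mod 21]
reciprocity: (11/21) = +1·(21/11) since 11 mod 4 = 3, 21 mod 4 = 1; sign now -1
(21/11) = (10/11)   [reduce mod 11]
10 = 2^1·5; (2/11) = -1 since 11 mod 8 = 3, so (10/11) = (-1)^1·(5/11); sign now +1
reciprocity: (5/11) = +1·(11/5) since 5 mod 4 = 1, 11 mod 4 = 3; sign now +1
(11/5) = (1/5)   [reduce mod 5]
(1/5) = 1; final value = sign = +1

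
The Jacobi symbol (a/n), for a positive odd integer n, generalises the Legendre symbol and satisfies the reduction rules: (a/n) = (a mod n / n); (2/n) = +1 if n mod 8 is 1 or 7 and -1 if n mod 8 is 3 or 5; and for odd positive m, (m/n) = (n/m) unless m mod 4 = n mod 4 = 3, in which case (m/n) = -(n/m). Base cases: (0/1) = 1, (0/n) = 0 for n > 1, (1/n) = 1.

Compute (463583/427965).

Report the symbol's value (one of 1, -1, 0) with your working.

(463583/427965) = (35618/427965)   [reduce mod 427965]
35618 = 2^1·17809; (2/427965) = -1 since 427965 mod 8 = 5, so (35618/427965) = (-1)^1·(17809/427965); sign now -1
reciprocity: (17809/427965) = +1·(427965/17809) since 17809 mod 4 = 1, 427965 mod 4 = 1; sign now -1
(427965/17809) = (549/17809)   [reduce mod 17809]
reciprocity: (549/17809) = +1·(17809/549) since 549 mod 4 = 1, 17809 mod 4 = 1; sign now -1
(17809/549) = (241/549)   [reduce mod 549]
reciprocity: (241/549) = +1·(549/241) since 241 mod 4 = 1, 549 mod 4 = 1; sign now -1
(549/241) = (67/241)   [reduce mod 241]
reciprocity: (67/241) = +1·(241/67) since 67 mod 4 = 3, 241 mod 4 = 1; sign now -1
(241/67) = (40/67)   [reduce mod 67]
40 = 2^3·5; (2/67) = -1 since 67 mod 8 = 3, so (40/67) = (-1)^3·(5/67); sign now +1
reciprocity: (5/67) = +1·(67/5) since 5 mod 4 = 1, 67 mod 4 = 3; sign now +1
(67/5) = (2/5)   [reduce mod 5]
2 = 2^1·1; (2/5) = -1 since 5 mod 8 = 5, so (2/5) = (-1)^1·(1/5); sign now -1
(1/5) = 1; final value = sign = -1

-1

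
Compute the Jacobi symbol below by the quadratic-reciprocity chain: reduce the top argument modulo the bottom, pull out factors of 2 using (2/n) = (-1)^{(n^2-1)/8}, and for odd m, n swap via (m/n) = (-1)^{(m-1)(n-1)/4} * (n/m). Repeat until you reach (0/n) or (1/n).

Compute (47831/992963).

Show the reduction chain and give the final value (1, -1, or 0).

reciprocity: (47831/992963) = -1·(992963/47831) since 47831 mod 4 = 3, 992963 mod 4 = 3; sign now -1
(992963/47831) = (36343/47831)   [reduce mod 47831]
reciprocity: (36343/47831) = -1·(47831/36343) since 36343 mod 4 = 3, 47831 mod 4 = 3; sign now +1
(47831/36343) = (11488/36343)   [reduce mod 36343]
11488 = 2^5·359; (2/36343) = +1 since 36343 mod 8 = 7, so (11488/36343) = (+1)^5·(359/36343); sign now +1
reciprocity: (359/36343) = -1·(36343/359) since 359 mod 4 = 3, 36343 mod 4 = 3; sign now -1
(36343/359) = (84/359)   [reduce mod 359]
84 = 2^2·21; (2/359) = +1 since 359 mod 8 = 7, so (84/359) = (+1)^2·(21/359); sign now -1
reciprocity: (21/359) = +1·(359/21) since 21 mod 4 = 1, 359 mod 4 = 3; sign now -1
(359/21) = (2/21)   [reduce mod 21]
2 = 2^1·1; (2/21) = -1 since 21 mod 8 = 5, so (2/21) = (-1)^1·(1/21); sign now +1
(1/21) = 1; final value = sign = +1

1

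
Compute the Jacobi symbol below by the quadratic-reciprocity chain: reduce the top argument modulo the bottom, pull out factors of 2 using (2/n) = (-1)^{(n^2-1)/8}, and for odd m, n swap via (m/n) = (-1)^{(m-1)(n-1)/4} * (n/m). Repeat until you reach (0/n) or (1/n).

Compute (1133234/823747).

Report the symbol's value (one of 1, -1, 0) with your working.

1

(1133234/823747): 1133234 mod 823747 = 309487, so (1133234/823747) = (309487/823747)
flip (309487/823747) -> (823747/309487): both odd, 309487 mod 4 = 3, 823747 mod 4 = 3, so the flip contributes -1; sign now -1
(823747/309487): 823747 mod 309487 = 204773, so (823747/309487) = (204773/309487)
flip (204773/309487) -> (309487/204773): both odd, 204773 mod 4 = 1, 309487 mod 4 = 3, so the flip contributes +1; sign now -1
(309487/204773): 309487 mod 204773 = 104714, so (309487/204773) = (104714/204773)
factor out 2^1: 104714 = 2^1·52357; with 204773 mod 8 = 5, (2/204773) = -1; sign now +1; continue with (52357/204773)
flip (52357/204773) -> (204773/52357): both odd, 52357 mod 4 = 1, 204773 mod 4 = 1, so the flip contributes +1; sign now +1
(204773/52357): 204773 mod 52357 = 47702, so (204773/52357) = (47702/52357)
factor out 2^1: 47702 = 2^1·23851; with 52357 mod 8 = 5, (2/52357) = -1; sign now -1; continue with (23851/52357)
flip (23851/52357) -> (52357/23851): both odd, 23851 mod 4 = 3, 52357 mod 4 = 1, so the flip contributes +1; sign now -1
(52357/23851): 52357 mod 23851 = 4655, so (52357/23851) = (4655/23851)
flip (4655/23851) -> (23851/4655): both odd, 4655 mod 4 = 3, 23851 mod 4 = 3, so the flip contributes -1; sign now +1
(23851/4655): 23851 mod 4655 = 576, so (23851/4655) = (576/4655)
factor out 2^6: 576 = 2^6·9; with 4655 mod 8 = 7, (2/4655) = +1; sign now +1; continue with (9/4655)
flip (9/4655) -> (4655/9): both odd, 9 mod 4 = 1, 4655 mod 4 = 3, so the flip contributes +1; sign now +1
(4655/9): 4655 mod 9 = 2, so (4655/9) = (2/9)
factor out 2^1: 2 = 2^1·1; with 9 mod 8 = 1, (2/9) = +1; sign now +1; continue with (1/9)
reached (1/9) = 1, so the symbol is +1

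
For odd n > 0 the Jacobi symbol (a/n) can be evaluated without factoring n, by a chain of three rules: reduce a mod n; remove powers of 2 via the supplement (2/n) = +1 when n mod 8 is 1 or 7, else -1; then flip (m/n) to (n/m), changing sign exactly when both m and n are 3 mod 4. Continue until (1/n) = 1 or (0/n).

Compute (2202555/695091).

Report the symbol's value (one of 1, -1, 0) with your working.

0

(2202555/695091) = (117282/695091)   [reduce mod 695091]
117282 = 2^1·58641; (2/695091) = -1 since 695091 mod 8 = 3, so (117282/695091) = (-1)^1·(58641/695091); sign now -1
reciprocity: (58641/695091) = +1·(695091/58641) since 58641 mod 4 = 1, 695091 mod 4 = 3; sign now -1
(695091/58641) = (50040/58641)   [reduce mod 58641]
50040 = 2^3·6255; (2/58641) = +1 since 58641 mod 8 = 1, so (50040/58641) = (+1)^3·(6255/58641); sign now -1
reciprocity: (6255/58641) = +1·(58641/6255) since 6255 mod 4 = 3, 58641 mod 4 = 1; sign now -1
(58641/6255) = (2346/6255)   [reduce mod 6255]
2346 = 2^1·1173; (2/6255) = +1 since 6255 mod 8 = 7, so (2346/6255) = (+1)^1·(1173/6255); sign now -1
reciprocity: (1173/6255) = +1·(6255/1173) since 1173 mod 4 = 1, 6255 mod 4 = 3; sign now -1
(6255/1173) = (390/1173)   [reduce mod 1173]
390 = 2^1·195; (2/1173) = -1 since 1173 mod 8 = 5, so (390/1173) = (-1)^1·(195/1173); sign now +1
reciprocity: (195/1173) = +1·(1173/195) since 195 mod 4 = 3, 1173 mod 4 = 1; sign now +1
(1173/195) = (3/195)   [reduce mod 195]
reciprocity: (3/195) = -1·(195/3) since 3 mod 4 = 3, 195 mod 4 = 3; sign now -1
(195/3) = (0/3)   [reduce mod 3]
(0/3) = 0   [gcd(a, n) > 1]; final value = 0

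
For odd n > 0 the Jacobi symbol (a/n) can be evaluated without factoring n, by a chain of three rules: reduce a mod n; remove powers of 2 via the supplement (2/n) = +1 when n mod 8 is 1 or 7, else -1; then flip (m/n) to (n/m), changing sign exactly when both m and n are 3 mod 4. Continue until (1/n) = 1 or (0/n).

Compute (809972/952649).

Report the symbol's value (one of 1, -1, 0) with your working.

809972 = 2^2·202493; (2/952649) = +1 since 952649 mod 8 = 1, so (809972/952649) = (+1)^2·(202493/952649); sign now +1
reciprocity: (202493/952649) = +1·(952649/202493) since 202493 mod 4 = 1, 952649 mod 4 = 1; sign now +1
(952649/202493) = (142677/202493)   [reduce mod 202493]
reciprocity: (142677/202493) = +1·(202493/142677) since 142677 mod 4 = 1, 202493 mod 4 = 1; sign now +1
(202493/142677) = (59816/142677)   [reduce mod 142677]
59816 = 2^3·7477; (2/142677) = -1 since 142677 mod 8 = 5, so (59816/142677) = (-1)^3·(7477/142677); sign now -1
reciprocity: (7477/142677) = +1·(142677/7477) since 7477 mod 4 = 1, 142677 mod 4 = 1; sign now -1
(142677/7477) = (614/7477)   [reduce mod 7477]
614 = 2^1·307; (2/7477) = -1 since 7477 mod 8 = 5, so (614/7477) = (-1)^1·(307/7477); sign now +1
reciprocity: (307/7477) = +1·(7477/307) since 307 mod 4 = 3, 7477 mod 4 = 1; sign now +1
(7477/307) = (109/307)   [reduce mod 307]
reciprocity: (109/307) = +1·(307/109) since 109 mod 4 = 1, 307 mod 4 = 3; sign now +1
(307/109) = (89/109)   [reduce mod 109]
reciprocity: (89/109) = +1·(109/89) since 89 mod 4 = 1, 109 mod 4 = 1; sign now +1
(109/89) = (20/89)   [reduce mod 89]
20 = 2^2·5; (2/89) = +1 since 89 mod 8 = 1, so (20/89) = (+1)^2·(5/89); sign now +1
reciprocity: (5/89) = +1·(89/5) since 5 mod 4 = 1, 89 mod 4 = 1; sign now +1
(89/5) = (4/5)   [reduce mod 5]
4 = 2^2·1; (2/5) = -1 since 5 mod 8 = 5, so (4/5) = (-1)^2·(1/5); sign now +1
(1/5) = 1; final value = sign = +1

1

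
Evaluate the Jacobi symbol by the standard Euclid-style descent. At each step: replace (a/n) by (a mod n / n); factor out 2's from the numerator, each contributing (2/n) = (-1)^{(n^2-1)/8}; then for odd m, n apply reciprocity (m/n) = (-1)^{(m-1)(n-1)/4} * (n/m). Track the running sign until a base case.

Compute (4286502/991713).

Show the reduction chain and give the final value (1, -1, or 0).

0

(4286502/991713): 4286502 mod 991713 = 319650, so (4286502/991713) = (319650/991713)
factor out 2^1: 319650 = 2^1·159825; with 991713 mod 8 = 1, (2/991713) = +1; sign now +1; continue with (159825/991713)
flip (159825/991713) -> (991713/159825): both odd, 159825 mod 4 = 1, 991713 mod 4 = 1, so the flip contributes +1; sign now +1
(991713/159825): 991713 mod 159825 = 32763, so (991713/159825) = (32763/159825)
flip (32763/159825) -> (159825/32763): both odd, 32763 mod 4 = 3, 159825 mod 4 = 1, so the flip contributes +1; sign now +1
(159825/32763): 159825 mod 32763 = 28773, so (159825/32763) = (28773/32763)
flip (28773/32763) -> (32763/28773): both odd, 28773 mod 4 = 1, 32763 mod 4 = 3, so the flip contributes +1; sign now +1
(32763/28773): 32763 mod 28773 = 3990, so (32763/28773) = (3990/28773)
factor out 2^1: 3990 = 2^1·1995; with 28773 mod 8 = 5, (2/28773) = -1; sign now -1; continue with (1995/28773)
flip (1995/28773) -> (28773/1995): both odd, 1995 mod 4 = 3, 28773 mod 4 = 1, so the flip contributes +1; sign now -1
(28773/1995): 28773 mod 1995 = 843, so (28773/1995) = (843/1995)
flip (843/1995) -> (1995/843): both odd, 843 mod 4 = 3, 1995 mod 4 = 3, so the flip contributes -1; sign now +1
(1995/843): 1995 mod 843 = 309, so (1995/843) = (309/843)
flip (309/843) -> (843/309): both odd, 309 mod 4 = 1, 843 mod 4 = 3, so the flip contributes +1; sign now +1
(843/309): 843 mod 309 = 225, so (843/309) = (225/309)
flip (225/309) -> (309/225): both odd, 225 mod 4 = 1, 309 mod 4 = 1, so the flip contributes +1; sign now +1
(309/225): 309 mod 225 = 84, so (309/225) = (84/225)
factor out 2^2: 84 = 2^2·21; with 225 mod 8 = 1, (2/225) = +1; sign now +1; continue with (21/225)
flip (21/225) -> (225/21): both odd, 21 mod 4 = 1, 225 mod 4 = 1, so the flip contributes +1; sign now +1
(225/21): 225 mod 21 = 15, so (225/21) = (15/21)
flip (15/21) -> (21/15): both odd, 15 mod 4 = 3, 21 mod 4 = 1, so the flip contributes +1; sign now +1
(21/15): 21 mod 15 = 6, so (21/15) = (6/15)
factor out 2^1: 6 = 2^1·3; with 15 mod 8 = 7, (2/15) = +1; sign now +1; continue with (3/15)
flip (3/15) -> (15/3): both odd, 3 mod 4 = 3, 15 mod 4 = 3, so the flip contributes -1; sign now -1
(15/3): 15 mod 3 = 0, so (15/3) = (0/3)
reached (0/3); gcd(a, n) > 1, so (0/3) = 0 and the symbol is 0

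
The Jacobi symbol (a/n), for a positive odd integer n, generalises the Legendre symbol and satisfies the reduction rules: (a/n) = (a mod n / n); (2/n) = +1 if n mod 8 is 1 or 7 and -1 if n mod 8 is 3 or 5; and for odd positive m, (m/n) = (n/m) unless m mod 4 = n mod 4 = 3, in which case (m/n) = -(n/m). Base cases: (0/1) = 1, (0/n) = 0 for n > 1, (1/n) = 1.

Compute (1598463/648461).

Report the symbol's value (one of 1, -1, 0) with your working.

(1598463/648461) = (301541/648461)   [reduce mod 648461]
reciprocity: (301541/648461) = +1·(648461/301541) since 301541 mod 4 = 1, 648461 mod 4 = 1; sign now +1
(648461/301541) = (45379/301541)   [reduce mod 301541]
reciprocity: (45379/301541) = +1·(301541/45379) since 45379 mod 4 = 3, 301541 mod 4 = 1; sign now +1
(301541/45379) = (29267/45379)   [reduce mod 45379]
reciprocity: (29267/45379) = -1·(45379/29267) since 29267 mod 4 = 3, 45379 mod 4 = 3; sign now -1
(45379/29267) = (16112/29267)   [reduce mod 29267]
16112 = 2^4·1007; (2/29267) = -1 since 29267 mod 8 = 3, so (16112/29267) = (-1)^4·(1007/29267); sign now -1
reciprocity: (1007/29267) = -1·(29267/1007) since 1007 mod 4 = 3, 29267 mod 4 = 3; sign now +1
(29267/1007) = (64/1007)   [reduce mod 1007]
64 = 2^6·1; (2/1007) = +1 since 1007 mod 8 = 7, so (64/1007) = (+1)^6·(1/1007); sign now +1
(1/1007) = 1; final value = sign = +1

1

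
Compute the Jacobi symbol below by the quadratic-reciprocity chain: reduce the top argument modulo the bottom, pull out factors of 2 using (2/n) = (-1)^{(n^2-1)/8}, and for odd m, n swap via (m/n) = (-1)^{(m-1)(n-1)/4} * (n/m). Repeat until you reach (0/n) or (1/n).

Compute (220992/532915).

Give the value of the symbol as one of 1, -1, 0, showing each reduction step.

1

220992 = 2^6·3453; (2/532915) = -1 since 532915 mod 8 = 3, so (220992/532915) = (-1)^6·(3453/532915); sign now +1
reciprocity: (3453/532915) = +1·(532915/3453) since 3453 mod 4 = 1, 532915 mod 4 = 3; sign now +1
(532915/3453) = (1153/3453)   [reduce mod 3453]
reciprocity: (1153/3453) = +1·(3453/1153) since 1153 mod 4 = 1, 3453 mod 4 = 1; sign now +1
(3453/1153) = (1147/1153)   [reduce mod 1153]
reciprocity: (1147/1153) = +1·(1153/1147) since 1147 mod 4 = 3, 1153 mod 4 = 1; sign now +1
(1153/1147) = (6/1147)   [reduce mod 1147]
6 = 2^1·3; (2/1147) = -1 since 1147 mod 8 = 3, so (6/1147) = (-1)^1·(3/1147); sign now -1
reciprocity: (3/1147) = -1·(1147/3) since 3 mod 4 = 3, 1147 mod 4 = 3; sign now +1
(1147/3) = (1/3)   [reduce mod 3]
(1/3) = 1; final value = sign = +1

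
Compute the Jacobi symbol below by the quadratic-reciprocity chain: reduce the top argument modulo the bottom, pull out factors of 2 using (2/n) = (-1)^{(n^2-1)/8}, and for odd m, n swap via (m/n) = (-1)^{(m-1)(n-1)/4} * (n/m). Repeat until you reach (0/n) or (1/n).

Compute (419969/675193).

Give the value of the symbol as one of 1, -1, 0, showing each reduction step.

0

reciprocity: (419969/675193) = +1·(675193/419969) since 419969 mod 4 = 1, 675193 mod 4 = 1; sign now +1
(675193/419969) = (255224/419969)   [reduce mod 419969]
255224 = 2^3·31903; (2/419969) = +1 since 419969 mod 8 = 1, so (255224/419969) = (+1)^3·(31903/419969); sign now +1
reciprocity: (31903/419969) = +1·(419969/31903) since 31903 mod 4 = 3, 419969 mod 4 = 1; sign now +1
(419969/31903) = (5230/31903)   [reduce mod 31903]
5230 = 2^1·2615; (2/31903) = +1 since 31903 mod 8 = 7, so (5230/31903) = (+1)^1·(2615/31903); sign now +1
reciprocity: (2615/31903) = -1·(31903/2615) since 2615 mod 4 = 3, 31903 mod 4 = 3; sign now -1
(31903/2615) = (523/2615)   [reduce mod 2615]
reciprocity: (523/2615) = -1·(2615/523) since 523 mod 4 = 3, 2615 mod 4 = 3; sign now +1
(2615/523) = (0/523)   [reduce mod 523]
(0/523) = 0   [gcd(a, n) > 1]; final value = 0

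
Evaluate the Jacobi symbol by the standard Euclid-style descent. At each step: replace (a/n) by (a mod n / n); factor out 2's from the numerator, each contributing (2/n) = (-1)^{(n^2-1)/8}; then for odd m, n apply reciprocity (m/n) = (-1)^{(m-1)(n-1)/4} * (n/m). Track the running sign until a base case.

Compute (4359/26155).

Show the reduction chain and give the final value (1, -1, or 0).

flip (4359/26155) -> (26155/4359): both odd, 4359 mod 4 = 3, 26155 mod 4 = 3, so the flip contributes -1; sign now -1
(26155/4359): 26155 mod 4359 = 1, so (26155/4359) = (1/4359)
reached (1/4359) = 1, so the symbol is -1

-1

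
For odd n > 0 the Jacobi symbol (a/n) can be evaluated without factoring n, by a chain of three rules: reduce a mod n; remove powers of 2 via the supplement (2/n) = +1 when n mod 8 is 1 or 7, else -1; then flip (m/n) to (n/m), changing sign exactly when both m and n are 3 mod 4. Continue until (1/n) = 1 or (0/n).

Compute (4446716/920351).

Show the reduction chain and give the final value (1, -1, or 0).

(4446716/920351): 4446716 mod 920351 = 765312, so (4446716/920351) = (765312/920351)
factor out 2^7: 765312 = 2^7·5979; with 920351 mod 8 = 7, (2/920351) = +1; sign now +1; continue with (5979/920351)
flip (5979/920351) -> (920351/5979): both odd, 5979 mod 4 = 3, 920351 mod 4 = 3, so the flip contributes -1; sign now -1
(920351/5979): 920351 mod 5979 = 5564, so (920351/5979) = (5564/5979)
factor out 2^2: 5564 = 2^2·1391; with 5979 mod 8 = 3, (2/5979) = -1; sign now -1; continue with (1391/5979)
flip (1391/5979) -> (5979/1391): both odd, 1391 mod 4 = 3, 5979 mod 4 = 3, so the flip contributes -1; sign now +1
(5979/1391): 5979 mod 1391 = 415, so (5979/1391) = (415/1391)
flip (415/1391) -> (1391/415): both odd, 415 mod 4 = 3, 1391 mod 4 = 3, so the flip contributes -1; sign now -1
(1391/415): 1391 mod 415 = 146, so (1391/415) = (146/415)
factor out 2^1: 146 = 2^1·73; with 415 mod 8 = 7, (2/415) = +1; sign now -1; continue with (73/415)
flip (73/415) -> (415/73): both odd, 73 mod 4 = 1, 415 mod 4 = 3, so the flip contributes +1; sign now -1
(415/73): 415 mod 73 = 50, so (415/73) = (50/73)
factor out 2^1: 50 = 2^1·25; with 73 mod 8 = 1, (2/73) = +1; sign now -1; continue with (25/73)
flip (25/73) -> (73/25): both odd, 25 mod 4 = 1, 73 mod 4 = 1, so the flip contributes +1; sign now -1
(73/25): 73 mod 25 = 23, so (73/25) = (23/25)
flip (23/25) -> (25/23): both odd, 23 mod 4 = 3, 25 mod 4 = 1, so the flip contributes +1; sign now -1
(25/23): 25 mod 23 = 2, so (25/23) = (2/23)
factor out 2^1: 2 = 2^1·1; with 23 mod 8 = 7, (2/23) = +1; sign now -1; continue with (1/23)
reached (1/23) = 1, so the symbol is -1

-1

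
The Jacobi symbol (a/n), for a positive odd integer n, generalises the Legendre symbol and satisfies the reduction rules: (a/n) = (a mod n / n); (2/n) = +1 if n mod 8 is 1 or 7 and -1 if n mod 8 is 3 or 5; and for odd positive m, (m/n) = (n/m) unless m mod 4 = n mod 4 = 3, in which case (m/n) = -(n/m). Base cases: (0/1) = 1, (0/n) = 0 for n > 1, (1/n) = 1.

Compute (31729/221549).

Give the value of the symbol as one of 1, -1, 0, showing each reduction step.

-1

reciprocity: (31729/221549) = +1·(221549/31729) since 31729 mod 4 = 1, 221549 mod 4 = 1; sign now +1
(221549/31729) = (31175/31729)   [reduce mod 31729]
reciprocity: (31175/31729) = +1·(31729/31175) since 31175 mod 4 = 3, 31729 mod 4 = 1; sign now +1
(31729/31175) = (554/31175)   [reduce mod 31175]
554 = 2^1·277; (2/31175) = +1 since 31175 mod 8 = 7, so (554/31175) = (+1)^1·(277/31175); sign now +1
reciprocity: (277/31175) = +1·(31175/277) since 277 mod 4 = 1, 31175 mod 4 = 3; sign now +1
(31175/277) = (151/277)   [reduce mod 277]
reciprocity: (151/277) = +1·(277/151) since 151 mod 4 = 3, 277 mod 4 = 1; sign now +1
(277/151) = (126/151)   [reduce mod 151]
126 = 2^1·63; (2/151) = +1 since 151 mod 8 = 7, so (126/151) = (+1)^1·(63/151); sign now +1
reciprocity: (63/151) = -1·(151/63) since 63 mod 4 = 3, 151 mod 4 = 3; sign now -1
(151/63) = (25/63)   [reduce mod 63]
reciprocity: (25/63) = +1·(63/25) since 25 mod 4 = 1, 63 mod 4 = 3; sign now -1
(63/25) = (13/25)   [reduce mod 25]
reciprocity: (13/25) = +1·(25/13) since 13 mod 4 = 1, 25 mod 4 = 1; sign now -1
(25/13) = (12/13)   [reduce mod 13]
12 = 2^2·3; (2/13) = -1 since 13 mod 8 = 5, so (12/13) = (-1)^2·(3/13); sign now -1
reciprocity: (3/13) = +1·(13/3) since 3 mod 4 = 3, 13 mod 4 = 1; sign now -1
(13/3) = (1/3)   [reduce mod 3]
(1/3) = 1; final value = sign = -1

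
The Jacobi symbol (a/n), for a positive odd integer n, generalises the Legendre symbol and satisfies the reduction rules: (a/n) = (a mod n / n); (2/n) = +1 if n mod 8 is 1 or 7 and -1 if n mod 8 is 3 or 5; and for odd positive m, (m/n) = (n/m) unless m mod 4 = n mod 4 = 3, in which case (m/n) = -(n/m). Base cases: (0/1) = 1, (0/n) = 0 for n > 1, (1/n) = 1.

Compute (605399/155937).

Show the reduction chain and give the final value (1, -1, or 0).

(605399/155937): 605399 mod 155937 = 137588, so (605399/155937) = (137588/155937)
factor out 2^2: 137588 = 2^2·34397; with 155937 mod 8 = 1, (2/155937) = +1; sign now +1; continue with (34397/155937)
flip (34397/155937) -> (155937/34397): both odd, 34397 mod 4 = 1, 155937 mod 4 = 1, so the flip contributes +1; sign now +1
(155937/34397): 155937 mod 34397 = 18349, so (155937/34397) = (18349/34397)
flip (18349/34397) -> (34397/18349): both odd, 18349 mod 4 = 1, 34397 mod 4 = 1, so the flip contributes +1; sign now +1
(34397/18349): 34397 mod 18349 = 16048, so (34397/18349) = (16048/18349)
factor out 2^4: 16048 = 2^4·1003; with 18349 mod 8 = 5, (2/18349) = -1; sign now +1; continue with (1003/18349)
flip (1003/18349) -> (18349/1003): both odd, 1003 mod 4 = 3, 18349 mod 4 = 1, so the flip contributes +1; sign now +1
(18349/1003): 18349 mod 1003 = 295, so (18349/1003) = (295/1003)
flip (295/1003) -> (1003/295): both odd, 295 mod 4 = 3, 1003 mod 4 = 3, so the flip contributes -1; sign now -1
(1003/295): 1003 mod 295 = 118, so (1003/295) = (118/295)
factor out 2^1: 118 = 2^1·59; with 295 mod 8 = 7, (2/295) = +1; sign now -1; continue with (59/295)
flip (59/295) -> (295/59): both odd, 59 mod 4 = 3, 295 mod 4 = 3, so the flip contributes -1; sign now +1
(295/59): 295 mod 59 = 0, so (295/59) = (0/59)
reached (0/59); gcd(a, n) > 1, so (0/59) = 0 and the symbol is 0

0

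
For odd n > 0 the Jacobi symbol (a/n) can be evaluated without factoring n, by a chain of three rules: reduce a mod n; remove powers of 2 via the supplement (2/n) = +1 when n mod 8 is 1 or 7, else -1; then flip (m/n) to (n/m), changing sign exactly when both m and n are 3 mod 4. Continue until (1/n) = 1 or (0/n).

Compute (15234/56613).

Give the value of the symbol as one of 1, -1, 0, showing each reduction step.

0

factor out 2^1: 15234 = 2^1·7617; with 56613 mod 8 = 5, (2/56613) = -1; sign now -1; continue with (7617/56613)
flip (7617/56613) -> (56613/7617): both odd, 7617 mod 4 = 1, 56613 mod 4 = 1, so the flip contributes +1; sign now -1
(56613/7617): 56613 mod 7617 = 3294, so (56613/7617) = (3294/7617)
factor out 2^1: 3294 = 2^1·1647; with 7617 mod 8 = 1, (2/7617) = +1; sign now -1; continue with (1647/7617)
flip (1647/7617) -> (7617/1647): both odd, 1647 mod 4 = 3, 7617 mod 4 = 1, so the flip contributes +1; sign now -1
(7617/1647): 7617 mod 1647 = 1029, so (7617/1647) = (1029/1647)
flip (1029/1647) -> (1647/1029): both odd, 1029 mod 4 = 1, 1647 mod 4 = 3, so the flip contributes +1; sign now -1
(1647/1029): 1647 mod 1029 = 618, so (1647/1029) = (618/1029)
factor out 2^1: 618 = 2^1·309; with 1029 mod 8 = 5, (2/1029) = -1; sign now +1; continue with (309/1029)
flip (309/1029) -> (1029/309): both odd, 309 mod 4 = 1, 1029 mod 4 = 1, so the flip contributes +1; sign now +1
(1029/309): 1029 mod 309 = 102, so (1029/309) = (102/309)
factor out 2^1: 102 = 2^1·51; with 309 mod 8 = 5, (2/309) = -1; sign now -1; continue with (51/309)
flip (51/309) -> (309/51): both odd, 51 mod 4 = 3, 309 mod 4 = 1, so the flip contributes +1; sign now -1
(309/51): 309 mod 51 = 3, so (309/51) = (3/51)
flip (3/51) -> (51/3): both odd, 3 mod 4 = 3, 51 mod 4 = 3, so the flip contributes -1; sign now +1
(51/3): 51 mod 3 = 0, so (51/3) = (0/3)
reached (0/3); gcd(a, n) > 1, so (0/3) = 0 and the symbol is 0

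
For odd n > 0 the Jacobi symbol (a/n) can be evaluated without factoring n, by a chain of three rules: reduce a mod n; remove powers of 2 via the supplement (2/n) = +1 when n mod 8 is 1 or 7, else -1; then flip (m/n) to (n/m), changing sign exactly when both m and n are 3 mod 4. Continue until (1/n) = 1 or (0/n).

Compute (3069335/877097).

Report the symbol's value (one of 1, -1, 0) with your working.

(3069335/877097) = (438044/877097)   [reduce mod 877097]
438044 = 2^2·109511; (2/877097) = +1 since 877097 mod 8 = 1, so (438044/877097) = (+1)^2·(109511/877097); sign now +1
reciprocity: (109511/877097) = +1·(877097/109511) since 109511 mod 4 = 3, 877097 mod 4 = 1; sign now +1
(877097/109511) = (1009/109511)   [reduce mod 109511]
reciprocity: (1009/109511) = +1·(109511/1009) since 1009 mod 4 = 1, 109511 mod 4 = 3; sign now +1
(109511/1009) = (539/1009)   [reduce mod 1009]
reciprocity: (539/1009) = +1·(1009/539) since 539 mod 4 = 3, 1009 mod 4 = 1; sign now +1
(1009/539) = (470/539)   [reduce mod 539]
470 = 2^1·235; (2/539) = -1 since 539 mod 8 = 3, so (470/539) = (-1)^1·(235/539); sign now -1
reciprocity: (235/539) = -1·(539/235) since 235 mod 4 = 3, 539 mod 4 = 3; sign now +1
(539/235) = (69/235)   [reduce mod 235]
reciprocity: (69/235) = +1·(235/69) since 69 mod 4 = 1, 235 mod 4 = 3; sign now +1
(235/69) = (28/69)   [reduce mod 69]
28 = 2^2·7; (2/69) = -1 since 69 mod 8 = 5, so (28/69) = (-1)^2·(7/69); sign now +1
reciprocity: (7/69) = +1·(69/7) since 7 mod 4 = 3, 69 mod 4 = 1; sign now +1
(69/7) = (6/7)   [reduce mod 7]
6 = 2^1·3; (2/7) = +1 since 7 mod 8 = 7, so (6/7) = (+1)^1·(3/7); sign now +1
reciprocity: (3/7) = -1·(7/3) since 3 mod 4 = 3, 7 mod 4 = 3; sign now -1
(7/3) = (1/3)   [reduce mod 3]
(1/3) = 1; final value = sign = -1

-1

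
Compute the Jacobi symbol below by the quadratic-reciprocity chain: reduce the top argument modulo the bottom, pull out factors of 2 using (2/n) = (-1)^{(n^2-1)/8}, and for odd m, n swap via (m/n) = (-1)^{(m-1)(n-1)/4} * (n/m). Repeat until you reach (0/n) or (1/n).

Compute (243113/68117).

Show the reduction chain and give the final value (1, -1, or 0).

(243113/68117): 243113 mod 68117 = 38762, so (243113/68117) = (38762/68117)
factor out 2^1: 38762 = 2^1·19381; with 68117 mod 8 = 5, (2/68117) = -1; sign now -1; continue with (19381/68117)
flip (19381/68117) -> (68117/19381): both odd, 19381 mod 4 = 1, 68117 mod 4 = 1, so the flip contributes +1; sign now -1
(68117/19381): 68117 mod 19381 = 9974, so (68117/19381) = (9974/19381)
factor out 2^1: 9974 = 2^1·4987; with 19381 mod 8 = 5, (2/19381) = -1; sign now +1; continue with (4987/19381)
flip (4987/19381) -> (19381/4987): both odd, 4987 mod 4 = 3, 19381 mod 4 = 1, so the flip contributes +1; sign now +1
(19381/4987): 19381 mod 4987 = 4420, so (19381/4987) = (4420/4987)
factor out 2^2: 4420 = 2^2·1105; with 4987 mod 8 = 3, (2/4987) = -1; sign now +1; continue with (1105/4987)
flip (1105/4987) -> (4987/1105): both odd, 1105 mod 4 = 1, 4987 mod 4 = 3, so the flip contributes +1; sign now +1
(4987/1105): 4987 mod 1105 = 567, so (4987/1105) = (567/1105)
flip (567/1105) -> (1105/567): both odd, 567 mod 4 = 3, 1105 mod 4 = 1, so the flip contributes +1; sign now +1
(1105/567): 1105 mod 567 = 538, so (1105/567) = (538/567)
factor out 2^1: 538 = 2^1·269; with 567 mod 8 = 7, (2/567) = +1; sign now +1; continue with (269/567)
flip (269/567) -> (567/269): both odd, 269 mod 4 = 1, 567 mod 4 = 3, so the flip contributes +1; sign now +1
(567/269): 567 mod 269 = 29, so (567/269) = (29/269)
flip (29/269) -> (269/29): both odd, 29 mod 4 = 1, 269 mod 4 = 1, so the flip contributes +1; sign now +1
(269/29): 269 mod 29 = 8, so (269/29) = (8/29)
factor out 2^3: 8 = 2^3·1; with 29 mod 8 = 5, (2/29) = -1; sign now -1; continue with (1/29)
reached (1/29) = 1, so the symbol is -1

-1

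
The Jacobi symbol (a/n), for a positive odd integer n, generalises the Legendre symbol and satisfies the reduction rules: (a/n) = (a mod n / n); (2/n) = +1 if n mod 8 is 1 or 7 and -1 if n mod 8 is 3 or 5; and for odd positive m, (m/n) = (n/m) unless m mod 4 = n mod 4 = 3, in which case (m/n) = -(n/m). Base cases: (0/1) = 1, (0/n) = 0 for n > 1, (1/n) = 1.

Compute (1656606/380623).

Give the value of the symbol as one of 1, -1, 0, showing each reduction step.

(1656606/380623) = (134114/380623)   [reduce mod 380623]
134114 = 2^1·67057; (2/380623) = +1 since 380623 mod 8 = 7, so (134114/380623) = (+1)^1·(67057/380623); sign now +1
reciprocity: (67057/380623) = +1·(380623/67057) since 67057 mod 4 = 1, 380623 mod 4 = 3; sign now +1
(380623/67057) = (45338/67057)   [reduce mod 67057]
45338 = 2^1·22669; (2/67057) = +1 since 67057 mod 8 = 1, so (45338/67057) = (+1)^1·(22669/67057); sign now +1
reciprocity: (22669/67057) = +1·(67057/22669) since 22669 mod 4 = 1, 67057 mod 4 = 1; sign now +1
(67057/22669) = (21719/22669)   [reduce mod 22669]
reciprocity: (21719/22669) = +1·(22669/21719) since 21719 mod 4 = 3, 22669 mod 4 = 1; sign now +1
(22669/21719) = (950/21719)   [reduce mod 21719]
950 = 2^1·475; (2/21719) = +1 since 21719 mod 8 = 7, so (950/21719) = (+1)^1·(475/21719); sign now +1
reciprocity: (475/21719) = -1·(21719/475) since 475 mod 4 = 3, 21719 mod 4 = 3; sign now -1
(21719/475) = (344/475)   [reduce mod 475]
344 = 2^3·43; (2/475) = -1 since 475 mod 8 = 3, so (344/475) = (-1)^3·(43/475); sign now +1
reciprocity: (43/475) = -1·(475/43) since 43 mod 4 = 3, 475 mod 4 = 3; sign now -1
(475/43) = (2/43)   [reduce mod 43]
2 = 2^1·1; (2/43) = -1 since 43 mod 8 = 3, so (2/43) = (-1)^1·(1/43); sign now +1
(1/43) = 1; final value = sign = +1

1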